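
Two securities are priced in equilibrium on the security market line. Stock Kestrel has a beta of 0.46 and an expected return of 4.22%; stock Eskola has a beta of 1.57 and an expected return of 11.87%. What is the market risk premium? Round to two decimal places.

6.89%

Both satisfy E(R) = R_f + β·MRP, so the slope of the SML is
MRP = (11.87% − 4.22%) / (1.57 − 0.46) = 7.65% / 1.11 = 6.8919%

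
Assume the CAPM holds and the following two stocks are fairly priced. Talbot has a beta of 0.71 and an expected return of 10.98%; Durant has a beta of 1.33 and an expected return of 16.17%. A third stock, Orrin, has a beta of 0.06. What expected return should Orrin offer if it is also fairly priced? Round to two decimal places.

MRP (SML slope) = (16.17% − 10.98%) / (1.33 − 0.71) = 5.19% / 0.62 = 8.3710%
R_f (intercept) = 10.98% − 0.71 × 8.3710% = 5.0366%
E(R_Orrin) = R_f + β × MRP = 5.0366% + 0.06 × 8.3710% = 5.54%

5.54%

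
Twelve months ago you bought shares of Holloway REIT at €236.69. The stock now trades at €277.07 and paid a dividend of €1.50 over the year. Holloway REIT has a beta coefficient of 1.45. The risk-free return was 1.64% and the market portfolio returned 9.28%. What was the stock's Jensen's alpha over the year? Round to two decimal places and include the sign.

Realised HPR = (P1 + D1 − P0) / P0 = (277.07 + 1.50 − 236.69) / 236.69 = 41.88 / 236.69 = 17.6940%
MRP = 9.28% − 1.64% = 7.64%
CAPM required = R_f + β·MRP = 1.64% + 1.45 × 7.64% = 12.7180%
α = realised − required = 17.6940% − 12.7180% = +4.98%

+4.98%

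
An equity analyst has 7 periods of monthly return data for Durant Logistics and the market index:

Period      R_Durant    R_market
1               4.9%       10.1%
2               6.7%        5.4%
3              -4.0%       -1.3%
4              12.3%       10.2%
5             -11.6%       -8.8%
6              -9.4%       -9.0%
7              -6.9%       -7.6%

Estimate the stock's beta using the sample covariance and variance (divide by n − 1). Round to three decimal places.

1.003

Mean R_i = (4.9 + 6.7 − 4.0 + 12.3 − 11.6 − 9.4 − 6.9) / 7 = -1.1429%
Mean R_m = (10.1 + 5.4 − 1.3 + 10.2 − 8.8 − 9.0 − 7.6) / 7 = -0.1429%
Σ(R_i − R̄_i)(R_m − R̄_m) = 454.3071  ⇒  Cov = 454.3071 / 6 = 75.7179
Σ(R_m − R̄_m)² = 452.9571  ⇒  Var(R_m) = 452.9571 / 6 = 75.4929
β = Cov / Var(R_m) = 75.7179 / 75.4929 = 1.0030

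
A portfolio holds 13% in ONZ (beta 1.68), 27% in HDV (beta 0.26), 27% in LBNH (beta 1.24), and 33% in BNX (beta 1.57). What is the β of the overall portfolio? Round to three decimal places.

β_P = Σ w_i β_i = 0.13×1.68 + 0.27×0.26 + 0.27×1.24 + 0.33×1.57 = 1.1415

1.142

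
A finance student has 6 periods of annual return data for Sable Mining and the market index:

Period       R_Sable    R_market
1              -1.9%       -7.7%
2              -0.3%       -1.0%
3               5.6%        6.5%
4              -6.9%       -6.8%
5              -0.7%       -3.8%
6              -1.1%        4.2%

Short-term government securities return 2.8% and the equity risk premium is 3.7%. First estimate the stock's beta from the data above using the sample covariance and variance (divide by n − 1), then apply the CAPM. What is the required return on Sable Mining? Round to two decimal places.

4.75%

Mean R_i = (-1.9 − 0.3 + 5.6 − 6.9 − 0.7 − 1.1) / 6 = -0.8833%
Mean R_m = (-7.7 − 1.0 + 6.5 − 6.8 − 3.8 + 4.2) / 6 = -1.4333%
Σ(R_i − R̄_i)(R_m − R̄_m) = 88.6933  ⇒  Cov = 88.6933 / 5 = 17.7387
Σ(R_m − R̄_m)² = 168.5333  ⇒  Var(R_m) = 168.5333 / 5 = 33.7067
β = Cov / Var(R_m) = 17.7387 / 33.7067 = 0.5263
E(R) = R_f + β × MRP = 2.8% + 0.5263 × 3.7% = 4.75%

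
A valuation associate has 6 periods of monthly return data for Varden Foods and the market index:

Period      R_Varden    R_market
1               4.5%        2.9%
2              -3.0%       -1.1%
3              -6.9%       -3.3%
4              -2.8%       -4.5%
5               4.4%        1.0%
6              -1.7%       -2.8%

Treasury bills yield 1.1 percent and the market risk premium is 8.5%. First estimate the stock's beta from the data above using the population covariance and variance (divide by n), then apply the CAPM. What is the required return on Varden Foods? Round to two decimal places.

12.67%

Mean R_i = (4.5 − 3.0 − 6.9 − 2.8 + 4.4 − 1.7) / 6 = -0.9167%
Mean R_m = (2.9 − 1.1 − 3.3 − 4.5 + 1.0 − 2.8) / 6 = -1.3000%
Σ(R_i − R̄_i)(R_m − R̄_m) = 53.7300  ⇒  Cov = 53.7300 / 6 = 8.9550
Σ(R_m − R̄_m)² = 39.4600  ⇒  Var(R_m) = 39.4600 / 6 = 6.5767
β = Cov / Var(R_m) = 8.9550 / 6.5767 = 1.3616
E(R) = R_f + β × MRP = 1.1% + 1.3616 × 8.5% = 12.67%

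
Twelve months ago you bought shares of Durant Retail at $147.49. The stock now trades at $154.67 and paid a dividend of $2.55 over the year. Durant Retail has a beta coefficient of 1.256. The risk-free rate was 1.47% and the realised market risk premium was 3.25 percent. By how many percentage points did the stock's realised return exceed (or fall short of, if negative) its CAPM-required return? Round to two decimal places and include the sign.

+1.05%

Realised HPR = (P1 + D1 − P0) / P0 = (154.67 + 2.55 − 147.49) / 147.49 = 9.73 / 147.49 = 6.5971%
CAPM required = R_f + β·MRP = 1.47% + 1.256 × 3.25% = 5.55200%
α = realised − required = 6.5971% − 5.55200% = +1.05%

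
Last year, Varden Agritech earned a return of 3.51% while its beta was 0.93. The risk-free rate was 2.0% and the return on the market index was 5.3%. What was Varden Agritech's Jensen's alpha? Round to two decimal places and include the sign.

Market excess return = 5.3% − 2.0% = 3.30%
CAPM benchmark = R_f + β(R_m − R_f) = 2.0% + 0.93 × 3.3% = 5.0690%
α = actual − benchmark = 3.51% − 5.0690% = -1.56%

-1.56%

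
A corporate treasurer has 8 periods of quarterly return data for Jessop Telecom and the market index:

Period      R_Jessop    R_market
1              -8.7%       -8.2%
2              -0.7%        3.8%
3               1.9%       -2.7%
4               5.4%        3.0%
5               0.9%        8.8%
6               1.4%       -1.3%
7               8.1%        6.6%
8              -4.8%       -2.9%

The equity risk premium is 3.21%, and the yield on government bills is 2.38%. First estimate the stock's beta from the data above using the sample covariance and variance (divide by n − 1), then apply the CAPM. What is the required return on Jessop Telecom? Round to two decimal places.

4.54%

Mean R_i = (-8.7 − 0.7 + 1.9 + 5.4 + 0.9 + 1.4 + 8.1 − 4.8) / 8 = 0.4375%
Mean R_m = (-8.2 + 3.8 − 2.7 + 3.0 + 8.8 − 1.3 + 6.6 − 2.9) / 8 = 0.8875%
Σ(R_i − R̄_i)(R_m − R̄_m) = 150.1238  ⇒  Cov = 150.1238 / 7 = 21.4463
Σ(R_m − R̄_m)² = 222.7688  ⇒  Var(R_m) = 222.7688 / 7 = 31.8241
β = Cov / Var(R_m) = 21.4463 / 31.8241 = 0.6739
E(R) = R_f + β × MRP = 2.38% + 0.6739 × 3.21% = 4.54%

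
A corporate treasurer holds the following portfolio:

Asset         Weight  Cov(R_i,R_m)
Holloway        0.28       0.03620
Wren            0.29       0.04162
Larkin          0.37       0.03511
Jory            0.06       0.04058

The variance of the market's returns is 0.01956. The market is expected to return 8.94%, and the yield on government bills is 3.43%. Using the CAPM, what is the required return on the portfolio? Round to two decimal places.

14.03%

β_Holloway = 0.03620 / 0.01956 = 1.8507
β_Wren = 0.04162 / 0.01956 = 2.1278
β_Larkin = 0.03511 / 0.01956 = 1.7950
β_Jory = 0.04058 / 0.01956 = 2.0746
β_P = Σ w_i β_i = 0.28×1.8507 + 0.29×2.1278 + 0.37×1.7950 + 0.06×2.0746 = 1.9239
MRP = 8.94% − 3.43% = 5.51%
E(R_P) = R_f + β_P × MRP = 3.43% + 1.9239 × 5.51% = 14.03%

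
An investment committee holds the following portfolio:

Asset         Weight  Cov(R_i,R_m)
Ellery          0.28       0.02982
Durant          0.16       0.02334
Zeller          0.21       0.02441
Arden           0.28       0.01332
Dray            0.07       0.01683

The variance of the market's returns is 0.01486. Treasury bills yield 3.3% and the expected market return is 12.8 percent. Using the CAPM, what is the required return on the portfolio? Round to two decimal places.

17.44%

β_Ellery = 0.02982 / 0.01486 = 2.0067
β_Durant = 0.02334 / 0.01486 = 1.5707
β_Zeller = 0.02441 / 0.01486 = 1.6427
β_Arden = 0.01332 / 0.01486 = 0.8964
β_Dray = 0.01683 / 0.01486 = 1.1326
β_P = Σ w_i β_i = 0.28×2.0067 + 0.16×1.5707 + 0.21×1.6427 + 0.28×0.8964 + 0.07×1.1326 = 1.4884
MRP = 12.8% − 3.3% = 9.50%
E(R_P) = R_f + β_P × MRP = 3.3% + 1.4884 × 9.5% = 17.44%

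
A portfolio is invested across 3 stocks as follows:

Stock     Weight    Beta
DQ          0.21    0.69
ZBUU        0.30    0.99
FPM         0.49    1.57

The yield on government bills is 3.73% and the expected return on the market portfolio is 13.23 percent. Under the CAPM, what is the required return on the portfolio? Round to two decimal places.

15.24%

β_P = Σ w_i β_i = 0.21×0.69 + 0.30×0.99 + 0.49×1.57 = 1.2112
MRP = 13.23% − 3.73% = 9.50%
E(R_P) = R_f + β_P × MRP = 3.73% + 1.2112 × 9.50% = 15.24%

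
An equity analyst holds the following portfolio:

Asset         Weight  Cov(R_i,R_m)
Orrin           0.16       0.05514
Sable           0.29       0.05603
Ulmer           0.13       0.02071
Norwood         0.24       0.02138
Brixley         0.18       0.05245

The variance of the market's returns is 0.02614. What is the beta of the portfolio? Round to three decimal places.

β_Orrin = 0.05514 / 0.02614 = 2.1094
β_Sable = 0.05603 / 0.02614 = 2.1435
β_Ulmer = 0.02071 / 0.02614 = 0.7923
β_Norwood = 0.02138 / 0.02614 = 0.8179
β_Brixley = 0.05245 / 0.02614 = 2.0065
β_P = Σ w_i β_i = 0.16×2.1094 + 0.29×2.1435 + 0.13×0.7923 + 0.24×0.8179 + 0.18×2.0065 = 1.6196

1.620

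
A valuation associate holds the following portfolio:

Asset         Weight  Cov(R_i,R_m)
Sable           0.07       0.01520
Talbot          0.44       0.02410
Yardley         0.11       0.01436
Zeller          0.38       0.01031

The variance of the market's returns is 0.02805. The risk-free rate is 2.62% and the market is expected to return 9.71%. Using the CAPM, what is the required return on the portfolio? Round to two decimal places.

6.96%

β_Sable = 0.01520 / 0.02805 = 0.5419
β_Talbot = 0.02410 / 0.02805 = 0.8592
β_Yardley = 0.01436 / 0.02805 = 0.5119
β_Zeller = 0.01031 / 0.02805 = 0.3676
β_P = Σ w_i β_i = 0.07×0.5419 + 0.44×0.8592 + 0.11×0.5119 + 0.38×0.3676 = 0.6120
MRP = 9.71% − 2.62% = 7.09%
E(R_P) = R_f + β_P × MRP = 2.62% + 0.6120 × 7.09% = 6.96%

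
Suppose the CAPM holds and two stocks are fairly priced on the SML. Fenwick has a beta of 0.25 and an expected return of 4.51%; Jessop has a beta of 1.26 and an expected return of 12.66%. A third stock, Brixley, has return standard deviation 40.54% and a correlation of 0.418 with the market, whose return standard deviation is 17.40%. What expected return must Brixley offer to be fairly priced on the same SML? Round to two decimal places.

10.35%

MRP = (12.66% − 4.51%) / (1.26 − 0.25) = 8.0693%
R_f = 4.51% − 0.25 × 8.0693% = 2.4927%
β_Brixley = ρ·σ_i/σ_m = 0.418 × 40.54 / 17.40 = 0.9739
E(R_Brixley) = R_f + β × MRP = 2.4927% + 0.9739 × 8.0693% = 10.35%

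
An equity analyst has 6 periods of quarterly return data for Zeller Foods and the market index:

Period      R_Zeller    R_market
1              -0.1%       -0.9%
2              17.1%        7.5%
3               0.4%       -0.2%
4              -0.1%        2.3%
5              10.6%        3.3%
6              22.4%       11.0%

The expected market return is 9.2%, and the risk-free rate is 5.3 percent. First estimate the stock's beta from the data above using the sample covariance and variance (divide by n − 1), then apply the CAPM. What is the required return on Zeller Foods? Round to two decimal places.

Mean R_i = (-0.1 + 17.1 + 0.4 − 0.1 + 10.6 + 22.4) / 6 = 8.3833%
Mean R_m = (-0.9 + 7.5 − 0.2 + 2.3 + 3.3 + 11.0) / 6 = 3.8333%
Σ(R_i − R̄_i)(R_m − R̄_m) = 216.5933  ⇒  Cov = 216.5933 / 5 = 43.3187
Σ(R_m − R̄_m)² = 106.1133  ⇒  Var(R_m) = 106.1133 / 5 = 21.2227
β = Cov / Var(R_m) = 43.3187 / 21.2227 = 2.0411
MRP = 9.2% − 5.3% = 3.90%
E(R) = R_f + β × MRP = 5.3% + 2.0411 × 3.9% = 13.26%

13.26%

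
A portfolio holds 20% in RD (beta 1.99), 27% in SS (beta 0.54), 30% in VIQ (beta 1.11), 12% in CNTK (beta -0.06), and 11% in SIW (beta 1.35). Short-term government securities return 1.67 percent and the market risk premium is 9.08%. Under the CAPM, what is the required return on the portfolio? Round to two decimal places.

10.91%

β_P = Σ w_i β_i = 0.20×1.99 + 0.27×0.54 + 0.30×1.11 + 0.12×-0.06 + 0.11×1.35 = 1.0181
E(R_P) = R_f + β_P × MRP = 1.67% + 1.0181 × 9.08% = 10.91%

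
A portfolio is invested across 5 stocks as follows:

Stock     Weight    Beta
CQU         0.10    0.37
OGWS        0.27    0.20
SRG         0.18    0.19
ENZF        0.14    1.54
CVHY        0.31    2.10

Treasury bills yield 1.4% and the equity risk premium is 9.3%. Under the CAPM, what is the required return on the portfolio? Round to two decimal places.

β_P = Σ w_i β_i = 0.10×0.37 + 0.27×0.20 + 0.18×0.19 + 0.14×1.54 + 0.31×2.10 = 0.9918
E(R_P) = R_f + β_P × MRP = 1.4% + 0.9918 × 9.3% = 10.62%

10.62%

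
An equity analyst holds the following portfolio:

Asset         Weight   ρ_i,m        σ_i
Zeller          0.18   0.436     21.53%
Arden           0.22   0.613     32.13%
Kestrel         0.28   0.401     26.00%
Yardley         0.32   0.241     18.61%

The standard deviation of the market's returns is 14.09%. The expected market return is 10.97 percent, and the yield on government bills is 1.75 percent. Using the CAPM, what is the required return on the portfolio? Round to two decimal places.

β_Zeller = 0.436 × 21.53% / 14.09% = 0.6662
β_Arden = 0.613 × 32.13% / 14.09% = 1.3978
β_Kestrel = 0.401 × 26.00% / 14.09% = 0.7400
β_Yardley = 0.241 × 18.61% / 14.09% = 0.3183
β_P = Σ w_i β_i = 0.18×0.6662 + 0.22×1.3978 + 0.28×0.7400 + 0.32×0.3183 = 0.7365
MRP = 10.97% − 1.75% = 9.22%
E(R_P) = R_f + β_P × MRP = 1.75% + 0.7365 × 9.22% = 8.54%

8.54%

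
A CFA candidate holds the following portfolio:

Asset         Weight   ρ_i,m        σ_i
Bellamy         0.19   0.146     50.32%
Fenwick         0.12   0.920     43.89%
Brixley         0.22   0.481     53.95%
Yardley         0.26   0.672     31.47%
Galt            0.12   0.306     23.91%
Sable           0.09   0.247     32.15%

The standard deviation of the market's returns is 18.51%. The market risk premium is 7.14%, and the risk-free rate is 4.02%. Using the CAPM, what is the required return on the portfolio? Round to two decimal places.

β_Bellamy = 0.146 × 50.32% / 18.51% = 0.3969
β_Fenwick = 0.920 × 43.89% / 18.51% = 2.1815
β_Brixley = 0.481 × 53.95% / 18.51% = 1.4019
β_Yardley = 0.672 × 31.47% / 18.51% = 1.1425
β_Galt = 0.306 × 23.91% / 18.51% = 0.3953
β_Sable = 0.247 × 32.15% / 18.51% = 0.4290
β_P = Σ w_i β_i = 0.19×0.3969 + 0.12×2.1815 + 0.22×1.4019 + 0.26×1.1425 + 0.12×0.3953 + 0.09×0.4290 = 1.0287
E(R_P) = R_f + β_P × MRP = 4.02% + 1.0287 × 7.14% = 11.36%

11.36%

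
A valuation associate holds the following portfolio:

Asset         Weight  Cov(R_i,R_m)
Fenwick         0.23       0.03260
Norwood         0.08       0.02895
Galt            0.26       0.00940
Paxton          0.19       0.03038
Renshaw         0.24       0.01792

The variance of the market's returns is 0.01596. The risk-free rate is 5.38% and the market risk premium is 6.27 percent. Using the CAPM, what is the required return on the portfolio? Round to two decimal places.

β_Fenwick = 0.03260 / 0.01596 = 2.0426
β_Norwood = 0.02895 / 0.01596 = 1.8139
β_Galt = 0.00940 / 0.01596 = 0.5890
β_Paxton = 0.03038 / 0.01596 = 1.9035
β_Renshaw = 0.01792 / 0.01596 = 1.1228
β_P = Σ w_i β_i = 0.23×2.0426 + 0.08×1.8139 + 0.26×0.5890 + 0.19×1.9035 + 0.24×1.1228 = 1.3992
E(R_P) = R_f + β_P × MRP = 5.38% + 1.3992 × 6.27% = 14.15%

14.15%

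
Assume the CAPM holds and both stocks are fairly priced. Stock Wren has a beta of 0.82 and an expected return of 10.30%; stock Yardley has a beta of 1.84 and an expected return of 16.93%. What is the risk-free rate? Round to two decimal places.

4.97%

Both satisfy E(R) = R_f + β·MRP, so the slope of the SML is
MRP = (16.93% − 10.30%) / (1.84 − 0.82) = 6.63% / 1.02 = 6.5000%
R_f = E(R_Wren) − β_Wren·MRP = 10.30% − 0.82 × 6.5000% = 4.9700%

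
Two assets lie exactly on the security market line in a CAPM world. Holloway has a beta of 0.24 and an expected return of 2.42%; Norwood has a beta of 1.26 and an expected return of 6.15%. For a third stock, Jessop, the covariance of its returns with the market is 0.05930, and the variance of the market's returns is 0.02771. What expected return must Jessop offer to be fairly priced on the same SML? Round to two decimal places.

9.37%

MRP = (6.15% − 2.42%) / (1.26 − 0.24) = 3.6569%
R_f = 2.42% − 0.24 × 3.6569% = 1.5423%
β_Jessop = Cov / Var(R_m) = 0.05930 / 0.02771 = 2.1400
E(R_Jessop) = R_f + β × MRP = 1.5423% + 2.1400 × 3.6569% = 9.37%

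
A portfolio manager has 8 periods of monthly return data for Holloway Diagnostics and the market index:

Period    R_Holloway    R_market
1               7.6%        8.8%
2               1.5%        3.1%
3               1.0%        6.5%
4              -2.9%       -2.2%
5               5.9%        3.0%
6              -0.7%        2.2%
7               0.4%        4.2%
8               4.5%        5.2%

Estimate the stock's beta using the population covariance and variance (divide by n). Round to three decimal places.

Mean R_i = (7.6 + 1.5 + 1.0 − 2.9 + 5.9 − 0.7 + 0.4 + 4.5) / 8 = 2.1625%
Mean R_m = (8.8 + 3.1 + 6.5 − 2.2 + 3.0 + 2.2 + 4.2 + 5.2) / 8 = 3.8500%
Σ(R_i − R̄_i)(R_m − R̄_m) = 59.0450  ⇒  Cov = 59.0450 / 8 = 7.3806
Σ(R_m − R̄_m)² = 74.0800  ⇒  Var(R_m) = 74.0800 / 8 = 9.2600
β = Cov / Var(R_m) = 7.3806 / 9.2600 = 0.7970

0.797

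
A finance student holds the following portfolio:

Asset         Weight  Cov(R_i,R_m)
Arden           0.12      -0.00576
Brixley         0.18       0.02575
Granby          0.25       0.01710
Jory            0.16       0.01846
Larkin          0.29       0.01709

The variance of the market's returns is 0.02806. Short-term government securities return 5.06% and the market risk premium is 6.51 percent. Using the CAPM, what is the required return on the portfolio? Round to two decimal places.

8.80%

β_Arden = -0.00576 / 0.02806 = -0.2053
β_Brixley = 0.02575 / 0.02806 = 0.9177
β_Granby = 0.01710 / 0.02806 = 0.6094
β_Jory = 0.01846 / 0.02806 = 0.6579
β_Larkin = 0.01709 / 0.02806 = 0.6091
β_P = Σ w_i β_i = 0.12×-0.2053 + 0.18×0.9177 + 0.25×0.6094 + 0.16×0.6579 + 0.29×0.6091 = 0.5748
E(R_P) = R_f + β_P × MRP = 5.06% + 0.5748 × 6.51% = 8.80%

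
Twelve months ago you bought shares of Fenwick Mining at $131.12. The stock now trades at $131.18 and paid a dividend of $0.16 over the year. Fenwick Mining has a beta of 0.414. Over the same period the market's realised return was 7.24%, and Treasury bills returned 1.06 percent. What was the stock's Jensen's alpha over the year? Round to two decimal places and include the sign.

Realised HPR = (P1 + D1 − P0) / P0 = (131.18 + 0.16 − 131.12) / 131.12 = 0.22 / 131.12 = 0.1678%
MRP = 7.24% − 1.06% = 6.18%
CAPM required = R_f + β·MRP = 1.06% + 0.414 × 6.18% = 3.61852%
α = realised − required = 0.1678% − 3.61852% = -3.45%

-3.45%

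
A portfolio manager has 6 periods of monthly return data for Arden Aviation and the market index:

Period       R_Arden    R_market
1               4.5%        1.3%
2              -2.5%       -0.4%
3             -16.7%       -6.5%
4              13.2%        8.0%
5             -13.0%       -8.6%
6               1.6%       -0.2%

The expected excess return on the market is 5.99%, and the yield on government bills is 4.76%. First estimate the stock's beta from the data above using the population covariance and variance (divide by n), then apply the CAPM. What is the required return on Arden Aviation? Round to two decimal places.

15.65%

Mean R_i = (4.5 − 2.5 − 16.7 + 13.2 − 13.0 + 1.6) / 6 = -2.1500%
Mean R_m = (1.3 − 0.4 − 6.5 + 8.0 − 8.6 − 0.2) / 6 = -1.0667%
Σ(R_i − R̄_i)(R_m − R̄_m) = 318.7200  ⇒  Cov = 318.7200 / 6 = 53.1200
Σ(R_m − R̄_m)² = 175.2733  ⇒  Var(R_m) = 175.2733 / 6 = 29.2122
β = Cov / Var(R_m) = 53.1200 / 29.2122 = 1.8184
E(R) = R_f + β × MRP = 4.76% + 1.8184 × 5.99% = 15.65%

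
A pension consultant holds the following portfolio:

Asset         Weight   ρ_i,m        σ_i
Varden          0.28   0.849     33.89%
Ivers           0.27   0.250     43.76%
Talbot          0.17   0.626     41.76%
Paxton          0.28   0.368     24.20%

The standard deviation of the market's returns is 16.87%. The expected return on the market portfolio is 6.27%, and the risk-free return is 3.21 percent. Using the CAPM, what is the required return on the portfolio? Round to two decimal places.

6.47%

β_Varden = 0.849 × 33.89% / 16.87% = 1.7055
β_Ivers = 0.250 × 43.76% / 16.87% = 0.6485
β_Talbot = 0.626 × 41.76% / 16.87% = 1.5496
β_Paxton = 0.368 × 24.20% / 16.87% = 0.5279
β_P = Σ w_i β_i = 0.28×1.7055 + 0.27×0.6485 + 0.17×1.5496 + 0.28×0.5279 = 1.0639
MRP = 6.27% − 3.21% = 3.06%
E(R_P) = R_f + β_P × MRP = 3.21% + 1.0639 × 3.06% = 6.47%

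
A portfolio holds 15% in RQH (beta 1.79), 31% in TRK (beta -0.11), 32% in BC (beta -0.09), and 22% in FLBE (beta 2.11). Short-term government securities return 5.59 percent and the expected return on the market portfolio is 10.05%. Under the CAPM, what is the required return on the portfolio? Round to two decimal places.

8.58%

β_P = Σ w_i β_i = 0.15×1.79 + 0.31×-0.11 + 0.32×-0.09 + 0.22×2.11 = 0.6698
MRP = 10.05% − 5.59% = 4.46%
E(R_P) = R_f + β_P × MRP = 5.59% + 0.6698 × 4.46% = 8.58%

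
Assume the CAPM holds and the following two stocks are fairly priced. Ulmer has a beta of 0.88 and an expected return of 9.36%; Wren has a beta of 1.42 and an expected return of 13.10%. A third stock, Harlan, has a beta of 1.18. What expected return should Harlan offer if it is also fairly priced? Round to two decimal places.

MRP (SML slope) = (13.10% − 9.36%) / (1.42 − 0.88) = 3.74% / 0.54 = 6.9259%
R_f (intercept) = 9.36% − 0.88 × 6.9259% = 3.2652%
E(R_Harlan) = R_f + β × MRP = 3.2652% + 1.18 × 6.9259% = 11.44%

11.44%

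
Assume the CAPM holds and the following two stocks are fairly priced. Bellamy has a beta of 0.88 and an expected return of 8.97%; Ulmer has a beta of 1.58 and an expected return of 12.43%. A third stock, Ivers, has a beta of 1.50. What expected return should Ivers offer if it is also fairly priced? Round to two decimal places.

12.03%

MRP (SML slope) = (12.43% − 8.97%) / (1.58 − 0.88) = 3.46% / 0.70 = 4.9429%
R_f (intercept) = 8.97% − 0.88 × 4.9429% = 4.6202%
E(R_Ivers) = R_f + β × MRP = 4.6202% + 1.50 × 4.9429% = 12.03%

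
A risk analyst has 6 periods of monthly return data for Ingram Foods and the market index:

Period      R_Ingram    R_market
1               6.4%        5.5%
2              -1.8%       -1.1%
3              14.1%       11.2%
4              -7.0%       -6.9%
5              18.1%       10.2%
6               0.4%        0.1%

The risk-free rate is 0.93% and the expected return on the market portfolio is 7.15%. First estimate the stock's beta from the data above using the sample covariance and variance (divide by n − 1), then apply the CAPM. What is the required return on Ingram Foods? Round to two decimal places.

Mean R_i = (6.4 − 1.8 + 14.1 − 7.0 + 18.1 + 0.4) / 6 = 5.0333%
Mean R_m = (5.5 − 1.1 + 11.2 − 6.9 + 10.2 + 0.1) / 6 = 3.1667%
Σ(R_i − R̄_i)(R_m − R̄_m) = 332.4267  ⇒  Cov = 332.4267 / 5 = 66.4853
Σ(R_m − R̄_m)² = 248.3933  ⇒  Var(R_m) = 248.3933 / 5 = 49.6787
β = Cov / Var(R_m) = 66.4853 / 49.6787 = 1.3383
MRP = 7.15% − 0.93% = 6.22%
E(R) = R_f + β × MRP = 0.93% + 1.3383 × 6.22% = 9.25%

9.25%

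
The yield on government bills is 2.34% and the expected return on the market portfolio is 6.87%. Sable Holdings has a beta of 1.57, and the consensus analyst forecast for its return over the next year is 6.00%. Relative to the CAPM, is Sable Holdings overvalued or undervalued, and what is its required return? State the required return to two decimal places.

MRP = 6.87% − 2.34% = 4.53%
Required return = R_f + β·MRP = 2.34% + 1.57 × 4.53% = 9.45%
Forecast 6.00% < required 9.45% → the stock plots below the SML → overvalued.

Overvalued; required return 9.45%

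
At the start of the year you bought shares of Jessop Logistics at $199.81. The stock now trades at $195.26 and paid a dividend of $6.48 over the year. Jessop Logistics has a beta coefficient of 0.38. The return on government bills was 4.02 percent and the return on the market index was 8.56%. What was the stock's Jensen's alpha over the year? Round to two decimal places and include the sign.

-4.78%

Realised HPR = (P1 + D1 − P0) / P0 = (195.26 + 6.48 − 199.81) / 199.81 = 1.93 / 199.81 = 0.9659%
MRP = 8.56% − 4.02% = 4.54%
CAPM required = R_f + β·MRP = 4.02% + 0.38 × 4.54% = 5.7452%
α = realised − required = 0.9659% − 5.7452% = -4.78%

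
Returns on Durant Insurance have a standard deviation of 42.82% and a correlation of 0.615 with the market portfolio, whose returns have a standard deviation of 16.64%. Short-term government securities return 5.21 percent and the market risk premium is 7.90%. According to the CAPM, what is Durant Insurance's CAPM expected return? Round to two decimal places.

17.71%

β = ρ × σ_i / σ_m = 0.615 × 42.82% / 16.64% = 1.5826
E(R) = 5.21% + 1.5826 × 7.90% = 17.71%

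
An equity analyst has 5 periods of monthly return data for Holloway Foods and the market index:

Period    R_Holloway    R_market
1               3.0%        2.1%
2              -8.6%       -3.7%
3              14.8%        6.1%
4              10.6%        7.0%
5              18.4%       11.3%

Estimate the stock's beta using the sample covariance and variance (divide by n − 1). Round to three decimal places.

Mean R_i = (3.0 − 8.6 + 14.8 + 10.6 + 18.4) / 5 = 7.6400%
Mean R_m = (2.1 − 3.7 + 6.1 + 7.0 + 11.3) / 5 = 4.5600%
Σ(R_i − R̄_i)(R_m − R̄_m) = 236.3280  ⇒  Cov = 236.3280 / 4 = 59.0820
Σ(R_m − R̄_m)² = 128.0320  ⇒  Var(R_m) = 128.0320 / 4 = 32.0080
β = Cov / Var(R_m) = 59.0820 / 32.0080 = 1.8459

1.846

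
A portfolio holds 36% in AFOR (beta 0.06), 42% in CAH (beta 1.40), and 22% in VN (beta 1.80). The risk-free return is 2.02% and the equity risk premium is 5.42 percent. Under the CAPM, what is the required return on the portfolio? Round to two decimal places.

β_P = Σ w_i β_i = 0.36×0.06 + 0.42×1.40 + 0.22×1.80 = 1.0056
E(R_P) = R_f + β_P × MRP = 2.02% + 1.0056 × 5.42% = 7.47%

7.47%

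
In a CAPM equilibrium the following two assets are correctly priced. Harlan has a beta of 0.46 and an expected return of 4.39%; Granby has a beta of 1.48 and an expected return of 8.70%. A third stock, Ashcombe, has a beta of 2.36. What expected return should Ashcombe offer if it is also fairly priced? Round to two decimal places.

MRP (SML slope) = (8.70% − 4.39%) / (1.48 − 0.46) = 4.31% / 1.02 = 4.2255%
R_f (intercept) = 4.39% − 0.46 × 4.2255% = 2.4463%
E(R_Ashcombe) = R_f + β × MRP = 2.4463% + 2.36 × 4.2255% = 12.42%

12.42%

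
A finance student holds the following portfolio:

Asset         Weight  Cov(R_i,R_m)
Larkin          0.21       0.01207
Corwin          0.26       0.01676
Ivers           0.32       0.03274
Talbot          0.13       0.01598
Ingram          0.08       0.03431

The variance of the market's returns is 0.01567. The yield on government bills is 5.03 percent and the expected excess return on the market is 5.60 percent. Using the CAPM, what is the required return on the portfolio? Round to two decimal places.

β_Larkin = 0.01207 / 0.01567 = 0.7703
β_Corwin = 0.01676 / 0.01567 = 1.0696
β_Ivers = 0.03274 / 0.01567 = 2.0893
β_Talbot = 0.01598 / 0.01567 = 1.0198
β_Ingram = 0.03431 / 0.01567 = 2.1895
β_P = Σ w_i β_i = 0.21×0.7703 + 0.26×1.0696 + 0.32×2.0893 + 0.13×1.0198 + 0.08×2.1895 = 1.4162
E(R_P) = R_f + β_P × MRP = 5.03% + 1.4162 × 5.60% = 12.96%

12.96%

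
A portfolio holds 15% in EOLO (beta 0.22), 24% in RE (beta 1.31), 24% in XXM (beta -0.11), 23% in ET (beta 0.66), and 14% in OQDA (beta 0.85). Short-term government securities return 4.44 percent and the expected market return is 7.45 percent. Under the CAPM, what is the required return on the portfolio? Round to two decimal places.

β_P = Σ w_i β_i = 0.15×0.22 + 0.24×1.31 + 0.24×-0.11 + 0.23×0.66 + 0.14×0.85 = 0.5918
MRP = 7.45% − 4.44% = 3.01%
E(R_P) = R_f + β_P × MRP = 4.44% + 0.5918 × 3.01% = 6.22%

6.22%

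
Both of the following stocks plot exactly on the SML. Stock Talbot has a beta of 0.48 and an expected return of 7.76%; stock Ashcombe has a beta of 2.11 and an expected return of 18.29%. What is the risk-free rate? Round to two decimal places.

4.66%

Both satisfy E(R) = R_f + β·MRP, so the slope of the SML is
MRP = (18.29% − 7.76%) / (2.11 − 0.48) = 10.53% / 1.63 = 6.4601%
R_f = E(R_Talbot) − β_Talbot·MRP = 7.76% − 0.48 × 6.4601% = 4.6592%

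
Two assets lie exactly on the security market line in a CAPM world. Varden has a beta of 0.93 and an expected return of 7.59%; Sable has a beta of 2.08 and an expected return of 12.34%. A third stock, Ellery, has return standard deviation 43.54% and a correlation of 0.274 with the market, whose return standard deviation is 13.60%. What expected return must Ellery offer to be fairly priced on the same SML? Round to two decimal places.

7.37%

MRP = (12.34% − 7.59%) / (2.08 − 0.93) = 4.1304%
R_f = 7.59% − 0.93 × 4.1304% = 3.7487%
β_Ellery = ρ·σ_i/σ_m = 0.274 × 43.54 / 13.60 = 0.8772
E(R_Ellery) = R_f + β × MRP = 3.7487% + 0.8772 × 4.1304% = 7.37%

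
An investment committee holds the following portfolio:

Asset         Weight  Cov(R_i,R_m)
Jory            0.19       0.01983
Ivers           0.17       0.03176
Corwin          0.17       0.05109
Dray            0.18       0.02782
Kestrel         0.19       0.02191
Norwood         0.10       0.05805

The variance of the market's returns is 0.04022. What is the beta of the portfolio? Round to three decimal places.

0.816

β_Jory = 0.01983 / 0.04022 = 0.4930
β_Ivers = 0.03176 / 0.04022 = 0.7897
β_Corwin = 0.05109 / 0.04022 = 1.2703
β_Dray = 0.02782 / 0.04022 = 0.6917
β_Kestrel = 0.02191 / 0.04022 = 0.5448
β_Norwood = 0.05805 / 0.04022 = 1.4433
β_P = Σ w_i β_i = 0.19×0.4930 + 0.17×0.7897 + 0.17×1.2703 + 0.18×0.6917 + 0.19×0.5448 + 0.10×1.4433 = 0.8162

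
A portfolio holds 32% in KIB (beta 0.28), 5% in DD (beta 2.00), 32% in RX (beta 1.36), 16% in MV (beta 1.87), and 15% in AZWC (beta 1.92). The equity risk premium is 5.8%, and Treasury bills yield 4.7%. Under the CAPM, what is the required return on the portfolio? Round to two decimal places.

β_P = Σ w_i β_i = 0.32×0.28 + 0.05×2.00 + 0.32×1.36 + 0.16×1.87 + 0.15×1.92 = 1.2120
E(R_P) = R_f + β_P × MRP = 4.7% + 1.2120 × 5.8% = 11.73%

11.73%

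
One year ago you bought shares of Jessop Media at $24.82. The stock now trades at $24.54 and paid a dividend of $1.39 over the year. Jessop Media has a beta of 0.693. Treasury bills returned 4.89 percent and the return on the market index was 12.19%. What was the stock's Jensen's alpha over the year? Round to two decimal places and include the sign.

Realised HPR = (P1 + D1 − P0) / P0 = (24.54 + 1.39 − 24.82) / 24.82 = 1.11 / 24.82 = 4.4722%
MRP = 12.19% − 4.89% = 7.30%
CAPM required = R_f + β·MRP = 4.89% + 0.693 × 7.30% = 9.94890%
α = realised − required = 4.4722% − 9.94890% = -5.48%

-5.48%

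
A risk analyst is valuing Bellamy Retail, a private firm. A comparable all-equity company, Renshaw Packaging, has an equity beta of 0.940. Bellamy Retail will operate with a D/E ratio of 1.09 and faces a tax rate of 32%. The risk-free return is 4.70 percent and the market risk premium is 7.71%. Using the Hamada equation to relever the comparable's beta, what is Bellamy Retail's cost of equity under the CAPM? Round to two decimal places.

17.32%

β_L = β_U × [1 + (1 − t)(D/E)] = 0.940 × [1 + (1 − 0.32) × 1.09]
    = 0.940 × [1 + 0.68 × 1.09] = 0.940 × 1.7412 = 1.6367
E(R) = R_f + β_L × MRP = 4.70% + 1.6367 × 7.71% = 17.32%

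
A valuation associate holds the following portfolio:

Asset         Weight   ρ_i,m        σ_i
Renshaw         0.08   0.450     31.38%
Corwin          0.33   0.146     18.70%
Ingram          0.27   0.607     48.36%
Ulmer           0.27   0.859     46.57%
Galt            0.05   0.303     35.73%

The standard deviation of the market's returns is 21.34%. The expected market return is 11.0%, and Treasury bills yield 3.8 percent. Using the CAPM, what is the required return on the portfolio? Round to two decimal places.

10.99%

β_Renshaw = 0.450 × 31.38% / 21.34% = 0.6617
β_Corwin = 0.146 × 18.70% / 21.34% = 0.1279
β_Ingram = 0.607 × 48.36% / 21.34% = 1.3756
β_Ulmer = 0.859 × 46.57% / 21.34% = 1.8746
β_Galt = 0.303 × 35.73% / 21.34% = 0.5073
β_P = Σ w_i β_i = 0.08×0.6617 + 0.33×0.1279 + 0.27×1.3756 + 0.27×1.8746 + 0.05×0.5073 = 0.9981
MRP = 11.0% − 3.8% = 7.20%
E(R_P) = R_f + β_P × MRP = 3.8% + 0.9981 × 7.2% = 10.99%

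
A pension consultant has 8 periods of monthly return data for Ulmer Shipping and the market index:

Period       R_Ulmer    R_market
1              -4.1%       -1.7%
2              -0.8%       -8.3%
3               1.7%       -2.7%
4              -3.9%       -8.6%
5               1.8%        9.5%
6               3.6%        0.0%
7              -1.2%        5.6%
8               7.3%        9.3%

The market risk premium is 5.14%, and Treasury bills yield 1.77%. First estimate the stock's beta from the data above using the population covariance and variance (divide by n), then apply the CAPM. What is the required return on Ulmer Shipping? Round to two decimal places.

3.47%

Mean R_i = (-4.1 − 0.8 + 1.7 − 3.9 + 1.8 + 3.6 − 1.2 + 7.3) / 8 = 0.5500%
Mean R_m = (-1.7 − 8.3 − 2.7 − 8.6 + 9.5 + 0.0 + 5.6 + 9.3) / 8 = 0.3875%
Σ(R_i − R̄_i)(R_m − R̄_m) = 119.1250  ⇒  Cov = 119.1250 / 8 = 14.8906
Σ(R_m − R̄_m)² = 359.9288  ⇒  Var(R_m) = 359.9288 / 8 = 44.9911
β = Cov / Var(R_m) = 14.8906 / 44.9911 = 0.3310
E(R) = R_f + β × MRP = 1.77% + 0.3310 × 5.14% = 3.47%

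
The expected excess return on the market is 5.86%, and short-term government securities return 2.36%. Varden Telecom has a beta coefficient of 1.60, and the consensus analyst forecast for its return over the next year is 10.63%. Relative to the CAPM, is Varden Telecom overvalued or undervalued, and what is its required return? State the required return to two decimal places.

Overvalued; required return 11.74%

Required return = R_f + β·MRP = 2.36% + 1.60 × 5.86% = 11.74%
Forecast 10.63% < required 11.74% → the stock plots below the SML → overvalued.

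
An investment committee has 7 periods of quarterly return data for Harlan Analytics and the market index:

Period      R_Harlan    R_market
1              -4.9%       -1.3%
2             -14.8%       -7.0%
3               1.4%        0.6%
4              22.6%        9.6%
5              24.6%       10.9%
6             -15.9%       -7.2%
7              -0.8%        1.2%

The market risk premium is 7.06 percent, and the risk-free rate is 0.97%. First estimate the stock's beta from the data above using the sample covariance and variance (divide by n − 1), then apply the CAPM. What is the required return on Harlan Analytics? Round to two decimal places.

16.92%

Mean R_i = (-4.9 − 14.8 + 1.4 + 22.6 + 24.6 − 15.9 − 0.8) / 7 = 1.7429%
Mean R_m = (-1.3 − 7.0 + 0.6 + 9.6 + 10.9 − 7.2 + 1.2) / 7 = 0.9714%
Σ(R_i − R̄_i)(R_m − R̄_m) = 697.5786  ⇒  Cov = 697.5786 / 6 = 116.2631
Σ(R_m − R̄_m)² = 308.6943  ⇒  Var(R_m) = 308.6943 / 6 = 51.4491
β = Cov / Var(R_m) = 116.2631 / 51.4491 = 2.2598
E(R) = R_f + β × MRP = 0.97% + 2.2598 × 7.06% = 16.92%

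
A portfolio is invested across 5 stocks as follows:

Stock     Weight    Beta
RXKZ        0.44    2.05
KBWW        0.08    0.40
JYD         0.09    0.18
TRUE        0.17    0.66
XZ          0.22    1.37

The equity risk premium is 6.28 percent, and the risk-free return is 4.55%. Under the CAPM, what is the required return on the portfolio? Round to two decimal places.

13.11%

β_P = Σ w_i β_i = 0.44×2.05 + 0.08×0.40 + 0.09×0.18 + 0.17×0.66 + 0.22×1.37 = 1.3638
E(R_P) = R_f + β_P × MRP = 4.55% + 1.3638 × 6.28% = 13.11%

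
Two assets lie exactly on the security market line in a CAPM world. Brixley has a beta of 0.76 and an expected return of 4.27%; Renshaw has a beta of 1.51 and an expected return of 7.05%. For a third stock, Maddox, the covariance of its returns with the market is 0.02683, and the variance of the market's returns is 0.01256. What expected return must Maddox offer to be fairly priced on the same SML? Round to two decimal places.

9.37%

MRP = (7.05% − 4.27%) / (1.51 − 0.76) = 3.7067%
R_f = 4.27% − 0.76 × 3.7067% = 1.4529%
β_Maddox = Cov / Var(R_m) = 0.02683 / 0.01256 = 2.1361
E(R_Maddox) = R_f + β × MRP = 1.4529% + 2.1361 × 3.7067% = 9.37%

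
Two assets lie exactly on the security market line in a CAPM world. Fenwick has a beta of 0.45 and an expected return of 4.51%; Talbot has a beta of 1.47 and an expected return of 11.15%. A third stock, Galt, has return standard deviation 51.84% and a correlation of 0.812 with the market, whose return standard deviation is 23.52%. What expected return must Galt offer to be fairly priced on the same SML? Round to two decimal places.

MRP = (11.15% − 4.51%) / (1.47 − 0.45) = 6.5098%
R_f = 4.51% − 0.45 × 6.5098% = 1.5806%
β_Galt = ρ·σ_i/σ_m = 0.812 × 51.84 / 23.52 = 1.7897
E(R_Galt) = R_f + β × MRP = 1.5806% + 1.7897 × 6.5098% = 13.23%

13.23%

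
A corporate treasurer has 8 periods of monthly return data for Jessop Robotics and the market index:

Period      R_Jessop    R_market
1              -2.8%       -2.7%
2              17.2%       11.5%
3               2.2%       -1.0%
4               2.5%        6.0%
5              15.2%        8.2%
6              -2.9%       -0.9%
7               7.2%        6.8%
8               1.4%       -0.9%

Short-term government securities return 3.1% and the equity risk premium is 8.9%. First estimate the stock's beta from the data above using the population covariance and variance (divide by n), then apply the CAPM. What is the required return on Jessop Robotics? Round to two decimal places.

Mean R_i = (-2.8 + 17.2 + 2.2 + 2.5 + 15.2 − 2.9 + 7.2 + 1.4) / 8 = 5.0000%
Mean R_m = (-2.7 + 11.5 − 1.0 + 6.0 + 8.2 − 0.9 + 6.8 − 0.9) / 8 = 3.3750%
Σ(R_i − R̄_i)(R_m − R̄_m) = 258.1100  ⇒  Cov = 258.1100 / 8 = 32.2638
Σ(R_m − R̄_m)² = 200.5150  ⇒  Var(R_m) = 200.5150 / 8 = 25.0644
β = Cov / Var(R_m) = 32.2638 / 25.0644 = 1.2872
E(R) = R_f + β × MRP = 3.1% + 1.2872 × 8.9% = 14.56%

14.56%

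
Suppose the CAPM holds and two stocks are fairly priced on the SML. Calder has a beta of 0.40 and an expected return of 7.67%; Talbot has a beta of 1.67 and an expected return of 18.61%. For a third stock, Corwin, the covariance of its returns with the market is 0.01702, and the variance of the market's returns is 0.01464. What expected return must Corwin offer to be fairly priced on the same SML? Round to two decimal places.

14.24%

MRP = (18.61% − 7.67%) / (1.67 − 0.40) = 8.6142%
R_f = 7.67% − 0.40 × 8.6142% = 4.2243%
β_Corwin = Cov / Var(R_m) = 0.01702 / 0.01464 = 1.1626
E(R_Corwin) = R_f + β × MRP = 4.2243% + 1.1626 × 8.6142% = 14.24%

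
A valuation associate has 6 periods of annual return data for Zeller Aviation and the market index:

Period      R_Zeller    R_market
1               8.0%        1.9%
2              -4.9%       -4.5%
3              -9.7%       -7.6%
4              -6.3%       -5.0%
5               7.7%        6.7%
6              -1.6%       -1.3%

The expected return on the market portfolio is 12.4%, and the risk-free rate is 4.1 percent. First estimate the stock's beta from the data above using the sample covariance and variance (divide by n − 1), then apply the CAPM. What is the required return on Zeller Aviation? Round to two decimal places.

15.29%

Mean R_i = (8.0 − 4.9 − 9.7 − 6.3 + 7.7 − 1.6) / 6 = -1.1333%
Mean R_m = (1.9 − 4.5 − 7.6 − 5.0 + 6.7 − 1.3) / 6 = -1.6333%
Σ(R_i − R̄_i)(R_m − R̄_m) = 185.0333  ⇒  Cov = 185.0333 / 5 = 37.0067
Σ(R_m − R̄_m)² = 137.1933  ⇒  Var(R_m) = 137.1933 / 5 = 27.4387
β = Cov / Var(R_m) = 37.0067 / 27.4387 = 1.3487
MRP = 12.4% − 4.1% = 8.30%
E(R) = R_f + β × MRP = 4.1% + 1.3487 × 8.3% = 15.29%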